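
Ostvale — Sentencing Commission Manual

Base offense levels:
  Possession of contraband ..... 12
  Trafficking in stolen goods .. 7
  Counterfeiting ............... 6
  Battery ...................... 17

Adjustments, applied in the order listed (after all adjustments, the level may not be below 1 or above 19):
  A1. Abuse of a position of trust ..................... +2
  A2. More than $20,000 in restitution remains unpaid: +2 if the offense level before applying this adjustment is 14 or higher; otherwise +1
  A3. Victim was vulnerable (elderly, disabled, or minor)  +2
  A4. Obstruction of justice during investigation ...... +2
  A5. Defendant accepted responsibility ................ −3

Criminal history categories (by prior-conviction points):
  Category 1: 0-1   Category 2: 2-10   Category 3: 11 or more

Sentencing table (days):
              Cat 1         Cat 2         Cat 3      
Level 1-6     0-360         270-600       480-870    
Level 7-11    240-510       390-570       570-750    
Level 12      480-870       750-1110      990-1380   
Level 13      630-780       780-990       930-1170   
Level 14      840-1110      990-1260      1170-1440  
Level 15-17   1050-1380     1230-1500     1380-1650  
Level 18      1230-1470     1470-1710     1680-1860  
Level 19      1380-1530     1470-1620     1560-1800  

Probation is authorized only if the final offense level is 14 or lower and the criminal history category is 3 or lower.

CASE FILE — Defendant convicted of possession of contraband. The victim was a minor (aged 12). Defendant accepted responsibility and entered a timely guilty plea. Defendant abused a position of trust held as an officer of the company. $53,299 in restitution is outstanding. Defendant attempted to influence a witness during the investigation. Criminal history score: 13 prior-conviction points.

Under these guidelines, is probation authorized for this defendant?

No

Base offense level for possession of contraband: 12.
A1 applies: 12 + 2 = 14.
A2 applies (level before this adjustment is 14 ≥ 14, so +2): 14 + 2 = 16.
A3 applies: 16 + 2 = 18.
A4 applies: 18 + 2 = 20.
A5 applies: 20 − 3 = 17.
Final offense level: 17.
Criminal history: 13 prior points → Category 3 (11+).
Level 17 falls in the 15-17 band.
Grid: Level 15-17 × Category 3 = 1380-1650 days.
Probation check: level 17 > 14 and category 3 ≤ 3 → not eligible.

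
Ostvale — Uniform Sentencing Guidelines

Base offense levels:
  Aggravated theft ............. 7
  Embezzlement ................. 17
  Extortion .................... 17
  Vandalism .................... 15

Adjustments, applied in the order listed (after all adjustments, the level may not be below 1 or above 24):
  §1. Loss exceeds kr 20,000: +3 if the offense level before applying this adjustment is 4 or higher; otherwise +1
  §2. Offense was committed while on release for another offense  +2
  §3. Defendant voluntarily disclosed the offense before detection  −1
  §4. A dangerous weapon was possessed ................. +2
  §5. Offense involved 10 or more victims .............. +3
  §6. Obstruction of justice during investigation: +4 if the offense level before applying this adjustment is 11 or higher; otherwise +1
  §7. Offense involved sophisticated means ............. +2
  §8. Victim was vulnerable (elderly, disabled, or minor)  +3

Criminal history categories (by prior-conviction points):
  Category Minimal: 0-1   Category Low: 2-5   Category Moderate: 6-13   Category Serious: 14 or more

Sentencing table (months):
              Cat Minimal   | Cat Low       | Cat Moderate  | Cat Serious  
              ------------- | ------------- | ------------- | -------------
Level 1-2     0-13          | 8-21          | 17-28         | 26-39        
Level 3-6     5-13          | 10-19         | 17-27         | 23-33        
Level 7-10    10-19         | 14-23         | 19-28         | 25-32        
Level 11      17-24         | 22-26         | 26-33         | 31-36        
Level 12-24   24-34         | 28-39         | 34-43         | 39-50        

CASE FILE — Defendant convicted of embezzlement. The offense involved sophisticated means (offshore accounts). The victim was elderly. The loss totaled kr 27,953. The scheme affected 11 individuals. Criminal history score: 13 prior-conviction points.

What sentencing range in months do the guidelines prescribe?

34-43 months

Base offense level for embezzlement: 17.
§1 applies (level before this adjustment is 17 ≥ 4, so +3): 17 + 3 = 20.
§4 does not apply.
§5 applies: 20 + 3 = 23.
§7 applies: 23 + 2 = 25.
§8 applies: 25 + 3 = 28.
Level 28 exceeds the maximum of 24; capped at 24.
Final offense level: 24.
Criminal history: 13 prior points → Category Moderate (6-13).
Level 24 falls in the 12-24 band.
Grid: Level 12-24 × Category Moderate = 34-43 months.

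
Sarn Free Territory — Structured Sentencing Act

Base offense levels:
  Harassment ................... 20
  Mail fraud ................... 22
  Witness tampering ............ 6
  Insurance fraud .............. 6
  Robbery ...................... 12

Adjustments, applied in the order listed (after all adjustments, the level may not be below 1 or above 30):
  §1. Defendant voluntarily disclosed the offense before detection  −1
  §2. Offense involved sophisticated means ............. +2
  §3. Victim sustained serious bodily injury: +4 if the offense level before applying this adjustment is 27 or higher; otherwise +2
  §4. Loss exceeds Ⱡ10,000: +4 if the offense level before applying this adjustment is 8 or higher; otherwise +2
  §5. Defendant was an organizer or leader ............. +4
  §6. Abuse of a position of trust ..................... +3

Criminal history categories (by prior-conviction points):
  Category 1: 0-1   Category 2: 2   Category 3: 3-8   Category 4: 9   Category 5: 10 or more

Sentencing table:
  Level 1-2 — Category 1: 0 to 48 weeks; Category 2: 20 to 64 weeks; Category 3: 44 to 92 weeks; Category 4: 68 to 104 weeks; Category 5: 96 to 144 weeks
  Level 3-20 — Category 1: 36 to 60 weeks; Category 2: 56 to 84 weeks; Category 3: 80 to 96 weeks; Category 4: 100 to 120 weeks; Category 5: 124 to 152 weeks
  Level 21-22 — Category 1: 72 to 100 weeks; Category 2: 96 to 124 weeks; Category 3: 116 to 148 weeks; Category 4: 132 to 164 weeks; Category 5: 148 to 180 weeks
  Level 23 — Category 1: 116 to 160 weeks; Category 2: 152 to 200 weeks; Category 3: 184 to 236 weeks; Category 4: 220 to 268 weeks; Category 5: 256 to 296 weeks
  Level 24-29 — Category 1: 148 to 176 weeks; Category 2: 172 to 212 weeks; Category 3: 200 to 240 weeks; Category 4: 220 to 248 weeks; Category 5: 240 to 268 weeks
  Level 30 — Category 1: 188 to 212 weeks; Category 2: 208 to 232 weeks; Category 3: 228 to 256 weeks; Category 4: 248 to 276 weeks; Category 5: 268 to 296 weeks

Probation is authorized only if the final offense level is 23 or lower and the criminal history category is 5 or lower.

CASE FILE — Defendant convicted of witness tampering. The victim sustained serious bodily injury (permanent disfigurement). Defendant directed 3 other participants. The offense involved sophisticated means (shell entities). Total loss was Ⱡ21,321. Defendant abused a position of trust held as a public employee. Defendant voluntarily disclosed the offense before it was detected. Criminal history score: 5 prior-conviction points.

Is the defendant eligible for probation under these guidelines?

Base offense level for witness tampering: 6.
§1 applies: 6 − 1 = 5.
§2 applies: 5 + 2 = 7.
§3 applies (level before this adjustment is 7 < 27, so +2): 7 + 2 = 9.
§4 applies (level before this adjustment is 9 ≥ 8, so +4): 9 + 4 = 13.
§5 applies: 13 + 4 = 17.
§6 applies: 17 + 3 = 20.
Final offense level: 20.
Criminal history: 5 prior points → Category 3 (3-8).
Level 20 falls in the 3-20 band.
Grid: Level 3-20 × Category 3 = 80-96 weeks.
Probation check: level 20 ≤ 23 and category 3 ≤ 5 → eligible.

Yes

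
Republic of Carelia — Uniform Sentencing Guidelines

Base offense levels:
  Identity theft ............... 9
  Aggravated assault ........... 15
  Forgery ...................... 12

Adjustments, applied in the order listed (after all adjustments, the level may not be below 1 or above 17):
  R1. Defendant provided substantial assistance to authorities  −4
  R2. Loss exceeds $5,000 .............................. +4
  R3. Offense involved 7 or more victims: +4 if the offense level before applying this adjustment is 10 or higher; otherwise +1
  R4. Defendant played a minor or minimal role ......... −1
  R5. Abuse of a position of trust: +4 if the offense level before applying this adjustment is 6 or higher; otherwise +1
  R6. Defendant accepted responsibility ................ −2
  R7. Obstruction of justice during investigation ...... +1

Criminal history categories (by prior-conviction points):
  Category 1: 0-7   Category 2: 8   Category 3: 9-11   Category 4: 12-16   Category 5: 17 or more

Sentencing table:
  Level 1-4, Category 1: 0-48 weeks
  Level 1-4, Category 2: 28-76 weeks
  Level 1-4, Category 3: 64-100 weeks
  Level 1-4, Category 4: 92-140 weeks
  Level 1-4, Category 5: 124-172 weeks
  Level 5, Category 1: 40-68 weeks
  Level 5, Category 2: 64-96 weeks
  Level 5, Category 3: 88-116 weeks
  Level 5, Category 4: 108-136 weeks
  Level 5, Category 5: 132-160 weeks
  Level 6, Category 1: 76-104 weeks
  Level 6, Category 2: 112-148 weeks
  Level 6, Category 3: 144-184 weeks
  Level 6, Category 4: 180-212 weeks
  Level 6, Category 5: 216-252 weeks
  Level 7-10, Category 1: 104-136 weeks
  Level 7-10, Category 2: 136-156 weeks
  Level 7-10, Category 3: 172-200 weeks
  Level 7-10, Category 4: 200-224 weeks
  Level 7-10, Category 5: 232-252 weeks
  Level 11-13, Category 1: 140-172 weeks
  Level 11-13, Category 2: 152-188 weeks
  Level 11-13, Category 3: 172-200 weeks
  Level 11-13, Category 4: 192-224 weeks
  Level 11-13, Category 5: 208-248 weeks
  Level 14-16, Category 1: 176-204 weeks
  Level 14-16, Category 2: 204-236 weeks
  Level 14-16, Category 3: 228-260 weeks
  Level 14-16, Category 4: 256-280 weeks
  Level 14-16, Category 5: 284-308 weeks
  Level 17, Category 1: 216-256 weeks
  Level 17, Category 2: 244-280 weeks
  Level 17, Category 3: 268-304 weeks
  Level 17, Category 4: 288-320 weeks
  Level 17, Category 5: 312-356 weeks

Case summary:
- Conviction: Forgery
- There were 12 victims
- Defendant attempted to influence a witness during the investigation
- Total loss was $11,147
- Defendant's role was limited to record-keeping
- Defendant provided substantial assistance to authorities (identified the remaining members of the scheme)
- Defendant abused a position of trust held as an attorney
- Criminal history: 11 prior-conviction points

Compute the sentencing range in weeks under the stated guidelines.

268-304 weeks

Base offense level for forgery: 12.
R1 applies: 12 − 4 = 8.
R2 applies: 8 + 4 = 12.
R3 applies (level before this adjustment is 12 ≥ 10, so +4): 12 + 4 = 16.
R4 applies: 16 − 1 = 15.
R5 applies (level before this adjustment is 15 ≥ 6, so +4): 15 + 4 = 19.
R6 does not apply.
R7 applies: 19 + 1 = 20.
Level 20 exceeds the maximum of 17; capped at 17.
Final offense level: 17.
Criminal history: 11 prior points → Category 3 (9-11).
Level 17 falls in the 17 band.
Grid: Level 17 × Category 3 = 268-304 weeks.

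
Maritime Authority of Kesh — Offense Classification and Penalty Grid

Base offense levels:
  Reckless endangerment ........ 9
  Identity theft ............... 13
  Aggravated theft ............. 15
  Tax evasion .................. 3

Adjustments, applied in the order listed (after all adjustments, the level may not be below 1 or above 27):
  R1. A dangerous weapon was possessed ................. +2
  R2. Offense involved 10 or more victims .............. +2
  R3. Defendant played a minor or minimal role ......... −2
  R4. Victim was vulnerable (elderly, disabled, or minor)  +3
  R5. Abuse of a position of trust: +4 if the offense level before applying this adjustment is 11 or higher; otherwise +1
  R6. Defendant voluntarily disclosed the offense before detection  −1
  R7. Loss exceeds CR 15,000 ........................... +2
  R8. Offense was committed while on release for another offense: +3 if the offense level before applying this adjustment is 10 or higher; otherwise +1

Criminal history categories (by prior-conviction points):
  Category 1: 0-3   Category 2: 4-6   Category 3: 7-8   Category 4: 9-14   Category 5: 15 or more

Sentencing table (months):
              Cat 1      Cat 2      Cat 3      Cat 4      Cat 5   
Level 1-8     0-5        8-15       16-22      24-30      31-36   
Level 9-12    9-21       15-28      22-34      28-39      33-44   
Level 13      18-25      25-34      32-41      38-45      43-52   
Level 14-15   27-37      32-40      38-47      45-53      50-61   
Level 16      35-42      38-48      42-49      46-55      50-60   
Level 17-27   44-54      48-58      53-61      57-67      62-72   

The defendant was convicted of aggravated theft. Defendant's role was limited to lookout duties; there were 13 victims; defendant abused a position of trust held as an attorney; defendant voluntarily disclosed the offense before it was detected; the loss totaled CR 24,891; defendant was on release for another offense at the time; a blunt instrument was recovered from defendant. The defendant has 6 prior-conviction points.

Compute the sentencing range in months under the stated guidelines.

48-58 months

Base offense level for aggravated theft: 15.
R1 applies: 15 + 2 = 17.
R2 applies: 17 + 2 = 19.
R3 applies: 19 − 2 = 17.
R4 does not apply.
R5 applies (level before this adjustment is 17 ≥ 11, so +4): 17 + 4 = 21.
R6 applies: 21 − 1 = 20.
R7 applies: 20 + 2 = 22.
R8 applies (level before this adjustment is 22 ≥ 10, so +3): 22 + 3 = 25.
Final offense level: 25.
Criminal history: 6 prior points → Category 2 (4-6).
Level 25 falls in the 17-27 band.
Grid: Level 17-27 × Category 2 = 48-58 months.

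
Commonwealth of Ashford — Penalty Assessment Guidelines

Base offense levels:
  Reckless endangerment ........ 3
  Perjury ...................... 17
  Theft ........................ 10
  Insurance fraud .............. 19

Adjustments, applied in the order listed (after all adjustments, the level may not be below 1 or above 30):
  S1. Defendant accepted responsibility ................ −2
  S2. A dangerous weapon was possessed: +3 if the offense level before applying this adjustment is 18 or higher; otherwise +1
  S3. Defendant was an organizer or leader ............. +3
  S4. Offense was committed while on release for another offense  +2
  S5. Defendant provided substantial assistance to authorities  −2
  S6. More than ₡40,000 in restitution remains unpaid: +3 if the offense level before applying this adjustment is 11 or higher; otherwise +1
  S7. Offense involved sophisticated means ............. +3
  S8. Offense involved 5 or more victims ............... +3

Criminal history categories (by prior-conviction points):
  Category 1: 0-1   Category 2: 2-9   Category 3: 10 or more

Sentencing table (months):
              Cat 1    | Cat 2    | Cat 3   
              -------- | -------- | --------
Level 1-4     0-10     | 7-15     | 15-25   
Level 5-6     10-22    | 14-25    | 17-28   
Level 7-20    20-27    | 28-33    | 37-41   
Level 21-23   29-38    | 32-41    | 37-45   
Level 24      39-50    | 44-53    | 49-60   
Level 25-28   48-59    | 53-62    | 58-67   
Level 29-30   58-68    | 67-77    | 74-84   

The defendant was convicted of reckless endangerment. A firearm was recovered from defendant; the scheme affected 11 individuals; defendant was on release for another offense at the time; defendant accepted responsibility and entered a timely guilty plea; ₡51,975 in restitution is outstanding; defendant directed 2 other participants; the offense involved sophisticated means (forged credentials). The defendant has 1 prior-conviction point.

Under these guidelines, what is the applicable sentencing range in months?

20-27 months

Base offense level for reckless endangerment: 3.
S1 applies: 3 − 2 = 1.
S2 applies (level before this adjustment is 1 < 18, so +1): 1 + 1 = 2.
S3 applies: 2 + 3 = 5.
S4 applies: 5 + 2 = 7.
S5 does not apply.
S6 applies (level before this adjustment is 7 < 11, so +1): 7 + 1 = 8.
S7 applies: 8 + 3 = 11.
S8 applies: 11 + 3 = 14.
Final offense level: 14.
Criminal history: 1 prior point → Category 1 (0-1).
Level 14 falls in the 7-20 band.
Grid: Level 7-20 × Category 1 = 20-27 months.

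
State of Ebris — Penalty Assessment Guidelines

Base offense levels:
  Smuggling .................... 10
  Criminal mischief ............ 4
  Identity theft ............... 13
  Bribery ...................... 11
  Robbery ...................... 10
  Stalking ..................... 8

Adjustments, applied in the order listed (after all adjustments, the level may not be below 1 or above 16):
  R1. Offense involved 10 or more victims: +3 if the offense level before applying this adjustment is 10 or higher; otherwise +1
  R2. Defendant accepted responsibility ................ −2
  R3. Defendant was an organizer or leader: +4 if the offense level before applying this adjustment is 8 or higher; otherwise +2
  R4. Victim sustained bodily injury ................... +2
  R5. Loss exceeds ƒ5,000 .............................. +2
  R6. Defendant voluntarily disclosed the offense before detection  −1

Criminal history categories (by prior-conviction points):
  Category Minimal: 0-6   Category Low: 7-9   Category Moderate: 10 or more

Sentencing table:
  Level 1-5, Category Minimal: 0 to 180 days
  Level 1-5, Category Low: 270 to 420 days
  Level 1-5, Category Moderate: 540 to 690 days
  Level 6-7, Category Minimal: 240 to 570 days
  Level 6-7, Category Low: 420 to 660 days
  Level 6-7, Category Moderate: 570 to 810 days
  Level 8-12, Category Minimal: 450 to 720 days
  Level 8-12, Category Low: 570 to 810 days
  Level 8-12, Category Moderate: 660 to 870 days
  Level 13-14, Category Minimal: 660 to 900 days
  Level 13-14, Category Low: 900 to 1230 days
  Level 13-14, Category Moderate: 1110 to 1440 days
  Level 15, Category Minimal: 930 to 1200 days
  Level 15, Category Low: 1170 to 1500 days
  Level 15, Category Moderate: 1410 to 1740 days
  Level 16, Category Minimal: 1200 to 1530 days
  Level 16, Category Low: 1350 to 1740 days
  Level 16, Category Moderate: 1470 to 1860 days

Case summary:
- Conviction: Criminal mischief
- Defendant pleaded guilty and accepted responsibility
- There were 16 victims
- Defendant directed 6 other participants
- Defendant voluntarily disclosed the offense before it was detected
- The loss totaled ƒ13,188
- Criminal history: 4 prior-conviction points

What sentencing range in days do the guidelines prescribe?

240-570 days

Base offense level for criminal mischief: 4.
R1 applies (level before this adjustment is 4 < 10, so +1): 4 + 1 = 5.
R2 applies: 5 − 2 = 3.
R3 applies (level before this adjustment is 3 < 8, so +2): 3 + 2 = 5.
R5 applies: 5 + 2 = 7.
R6 applies: 7 − 1 = 6.
Final offense level: 6.
Criminal history: 4 prior points → Category Minimal (0-6).
Level 6 falls in the 6-7 band.
Grid: Level 6-7 × Category Minimal = 240-570 days.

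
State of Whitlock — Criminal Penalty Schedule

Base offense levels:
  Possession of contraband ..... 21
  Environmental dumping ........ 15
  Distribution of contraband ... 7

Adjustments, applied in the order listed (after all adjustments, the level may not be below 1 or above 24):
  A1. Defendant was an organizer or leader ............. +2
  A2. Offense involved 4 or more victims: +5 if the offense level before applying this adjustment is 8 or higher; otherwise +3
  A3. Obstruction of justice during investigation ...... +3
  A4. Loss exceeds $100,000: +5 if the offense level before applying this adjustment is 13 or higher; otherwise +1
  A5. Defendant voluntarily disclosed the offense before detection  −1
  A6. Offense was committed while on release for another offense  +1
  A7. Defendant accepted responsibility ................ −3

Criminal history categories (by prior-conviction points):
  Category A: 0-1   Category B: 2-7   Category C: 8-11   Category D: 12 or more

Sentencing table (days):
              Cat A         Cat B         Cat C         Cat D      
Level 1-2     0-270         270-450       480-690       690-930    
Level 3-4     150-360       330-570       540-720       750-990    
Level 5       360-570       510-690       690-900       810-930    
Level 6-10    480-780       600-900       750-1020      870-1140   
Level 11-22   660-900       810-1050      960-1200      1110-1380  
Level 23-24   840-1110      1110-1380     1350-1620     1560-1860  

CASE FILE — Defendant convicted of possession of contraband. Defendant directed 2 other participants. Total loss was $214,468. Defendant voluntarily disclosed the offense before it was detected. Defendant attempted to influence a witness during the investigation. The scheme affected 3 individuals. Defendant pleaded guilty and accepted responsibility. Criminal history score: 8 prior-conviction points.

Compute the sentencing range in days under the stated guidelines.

1350-1620 days

Base offense level for possession of contraband: 21.
A1 applies: 21 + 2 = 23.
A2 does not apply.
A3 applies: 23 + 3 = 26.
A4 applies (level before this adjustment is 26 ≥ 13, so +5): 26 + 5 = 31.
A5 applies: 31 − 1 = 30.
A7 applies: 30 − 3 = 27.
Level 27 exceeds the maximum of 24; capped at 24.
Final offense level: 24.
Criminal history: 8 prior points → Category C (8-11).
Level 24 falls in the 23-24 band.
Grid: Level 23-24 × Category C = 1350-1620 days.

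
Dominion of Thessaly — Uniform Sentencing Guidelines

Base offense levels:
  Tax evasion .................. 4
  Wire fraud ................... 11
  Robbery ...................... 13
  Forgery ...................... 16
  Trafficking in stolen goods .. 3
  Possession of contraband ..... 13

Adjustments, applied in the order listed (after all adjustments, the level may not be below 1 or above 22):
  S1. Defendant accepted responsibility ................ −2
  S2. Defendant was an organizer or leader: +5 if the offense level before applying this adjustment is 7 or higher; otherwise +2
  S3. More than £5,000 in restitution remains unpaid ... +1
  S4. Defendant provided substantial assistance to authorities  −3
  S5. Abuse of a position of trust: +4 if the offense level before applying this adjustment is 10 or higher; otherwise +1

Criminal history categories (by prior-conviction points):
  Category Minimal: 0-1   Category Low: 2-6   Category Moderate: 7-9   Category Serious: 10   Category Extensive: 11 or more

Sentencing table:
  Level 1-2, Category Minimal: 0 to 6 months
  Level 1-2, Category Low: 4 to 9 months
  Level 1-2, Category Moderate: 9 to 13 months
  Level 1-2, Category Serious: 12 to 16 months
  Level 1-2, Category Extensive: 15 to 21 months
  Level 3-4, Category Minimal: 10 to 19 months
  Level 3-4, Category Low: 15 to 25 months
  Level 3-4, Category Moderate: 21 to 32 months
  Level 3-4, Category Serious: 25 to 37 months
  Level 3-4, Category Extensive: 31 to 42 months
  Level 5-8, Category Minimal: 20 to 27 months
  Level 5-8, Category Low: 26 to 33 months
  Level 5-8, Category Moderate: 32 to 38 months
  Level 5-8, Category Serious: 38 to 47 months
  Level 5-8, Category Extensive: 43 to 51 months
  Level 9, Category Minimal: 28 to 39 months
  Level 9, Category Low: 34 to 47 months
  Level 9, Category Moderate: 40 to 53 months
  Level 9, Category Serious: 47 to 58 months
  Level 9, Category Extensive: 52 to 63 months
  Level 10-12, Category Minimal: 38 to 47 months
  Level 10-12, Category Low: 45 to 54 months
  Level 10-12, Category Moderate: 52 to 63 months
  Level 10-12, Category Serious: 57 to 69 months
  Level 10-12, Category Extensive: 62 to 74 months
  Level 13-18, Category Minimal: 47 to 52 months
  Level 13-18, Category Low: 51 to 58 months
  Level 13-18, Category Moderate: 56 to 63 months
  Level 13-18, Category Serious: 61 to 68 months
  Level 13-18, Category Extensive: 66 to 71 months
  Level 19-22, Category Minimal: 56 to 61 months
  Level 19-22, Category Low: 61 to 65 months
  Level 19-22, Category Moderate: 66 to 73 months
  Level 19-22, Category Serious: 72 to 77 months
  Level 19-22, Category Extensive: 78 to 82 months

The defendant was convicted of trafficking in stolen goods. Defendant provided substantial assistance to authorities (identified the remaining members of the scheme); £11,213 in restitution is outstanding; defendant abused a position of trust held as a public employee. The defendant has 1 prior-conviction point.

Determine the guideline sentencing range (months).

Base offense level for trafficking in stolen goods: 3.
S2 does not apply.
S3 applies: 3 + 1 = 4.
S4 applies: 4 − 3 = 1.
S5 applies (level before this adjustment is 1 < 10, so +1): 1 + 1 = 2.
Final offense level: 2.
Criminal history: 1 prior point → Category Minimal (0-1).
Level 2 falls in the 1-2 band.
Grid: Level 1-2 × Category Minimal = 0-6 months.

0-6 months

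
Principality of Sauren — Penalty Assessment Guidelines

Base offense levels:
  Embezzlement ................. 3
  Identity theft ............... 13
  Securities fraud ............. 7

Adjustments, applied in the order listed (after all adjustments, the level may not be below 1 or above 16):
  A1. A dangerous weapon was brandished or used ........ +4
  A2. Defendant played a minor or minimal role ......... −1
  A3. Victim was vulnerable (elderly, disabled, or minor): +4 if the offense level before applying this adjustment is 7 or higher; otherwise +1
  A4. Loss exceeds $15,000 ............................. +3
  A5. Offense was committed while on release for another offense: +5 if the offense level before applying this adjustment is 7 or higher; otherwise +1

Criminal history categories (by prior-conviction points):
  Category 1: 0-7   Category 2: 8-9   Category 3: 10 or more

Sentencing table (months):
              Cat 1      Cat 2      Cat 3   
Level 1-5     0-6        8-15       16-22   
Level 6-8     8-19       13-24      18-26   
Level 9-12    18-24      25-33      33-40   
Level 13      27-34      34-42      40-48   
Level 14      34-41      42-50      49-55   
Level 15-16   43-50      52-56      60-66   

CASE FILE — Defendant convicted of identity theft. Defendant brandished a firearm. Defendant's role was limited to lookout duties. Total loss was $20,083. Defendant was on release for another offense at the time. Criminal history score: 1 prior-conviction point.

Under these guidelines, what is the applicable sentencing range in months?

43-50 months

Base offense level for identity theft: 13.
A1 applies: 13 + 4 = 17.
A2 applies: 17 − 1 = 16.
A4 applies: 16 + 3 = 19.
A5 applies (level before this adjustment is 19 ≥ 7, so +5): 19 + 5 = 24.
Level 24 exceeds the maximum of 16; capped at 16.
Final offense level: 16.
Criminal history: 1 prior point → Category 1 (0-7).
Level 16 falls in the 15-16 band.
Grid: Level 15-16 × Category 1 = 43-50 months.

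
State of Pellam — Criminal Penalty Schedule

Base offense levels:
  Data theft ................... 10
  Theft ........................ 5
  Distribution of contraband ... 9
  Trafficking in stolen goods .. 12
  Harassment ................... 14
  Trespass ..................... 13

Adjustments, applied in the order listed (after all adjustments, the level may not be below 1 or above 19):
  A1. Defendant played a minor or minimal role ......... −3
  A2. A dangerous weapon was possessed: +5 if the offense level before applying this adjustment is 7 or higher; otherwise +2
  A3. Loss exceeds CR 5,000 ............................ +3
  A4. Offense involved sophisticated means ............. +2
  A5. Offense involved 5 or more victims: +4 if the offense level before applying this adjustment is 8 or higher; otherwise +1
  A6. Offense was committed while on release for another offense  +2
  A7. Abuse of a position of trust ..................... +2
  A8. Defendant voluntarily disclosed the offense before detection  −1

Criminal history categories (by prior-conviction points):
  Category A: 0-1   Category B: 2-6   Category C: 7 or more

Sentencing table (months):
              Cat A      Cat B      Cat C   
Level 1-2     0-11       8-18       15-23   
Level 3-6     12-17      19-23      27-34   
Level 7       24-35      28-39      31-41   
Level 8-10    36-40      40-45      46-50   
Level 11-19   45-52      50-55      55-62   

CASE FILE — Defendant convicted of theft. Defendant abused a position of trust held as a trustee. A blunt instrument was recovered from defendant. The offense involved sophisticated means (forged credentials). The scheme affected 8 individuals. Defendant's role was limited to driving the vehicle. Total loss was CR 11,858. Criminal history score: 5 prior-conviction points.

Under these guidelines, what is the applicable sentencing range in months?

50-55 months

Base offense level for theft: 5.
A1 applies: 5 − 3 = 2.
A2 applies (level before this adjustment is 2 < 7, so +2): 2 + 2 = 4.
A3 applies: 4 + 3 = 7.
A4 applies: 7 + 2 = 9.
A5 applies (level before this adjustment is 9 ≥ 8, so +4): 9 + 4 = 13.
A6 does not apply.
A7 applies: 13 + 2 = 15.
Final offense level: 15.
Criminal history: 5 prior points → Category B (2-6).
Level 15 falls in the 11-19 band.
Grid: Level 11-19 × Category B = 50-55 months.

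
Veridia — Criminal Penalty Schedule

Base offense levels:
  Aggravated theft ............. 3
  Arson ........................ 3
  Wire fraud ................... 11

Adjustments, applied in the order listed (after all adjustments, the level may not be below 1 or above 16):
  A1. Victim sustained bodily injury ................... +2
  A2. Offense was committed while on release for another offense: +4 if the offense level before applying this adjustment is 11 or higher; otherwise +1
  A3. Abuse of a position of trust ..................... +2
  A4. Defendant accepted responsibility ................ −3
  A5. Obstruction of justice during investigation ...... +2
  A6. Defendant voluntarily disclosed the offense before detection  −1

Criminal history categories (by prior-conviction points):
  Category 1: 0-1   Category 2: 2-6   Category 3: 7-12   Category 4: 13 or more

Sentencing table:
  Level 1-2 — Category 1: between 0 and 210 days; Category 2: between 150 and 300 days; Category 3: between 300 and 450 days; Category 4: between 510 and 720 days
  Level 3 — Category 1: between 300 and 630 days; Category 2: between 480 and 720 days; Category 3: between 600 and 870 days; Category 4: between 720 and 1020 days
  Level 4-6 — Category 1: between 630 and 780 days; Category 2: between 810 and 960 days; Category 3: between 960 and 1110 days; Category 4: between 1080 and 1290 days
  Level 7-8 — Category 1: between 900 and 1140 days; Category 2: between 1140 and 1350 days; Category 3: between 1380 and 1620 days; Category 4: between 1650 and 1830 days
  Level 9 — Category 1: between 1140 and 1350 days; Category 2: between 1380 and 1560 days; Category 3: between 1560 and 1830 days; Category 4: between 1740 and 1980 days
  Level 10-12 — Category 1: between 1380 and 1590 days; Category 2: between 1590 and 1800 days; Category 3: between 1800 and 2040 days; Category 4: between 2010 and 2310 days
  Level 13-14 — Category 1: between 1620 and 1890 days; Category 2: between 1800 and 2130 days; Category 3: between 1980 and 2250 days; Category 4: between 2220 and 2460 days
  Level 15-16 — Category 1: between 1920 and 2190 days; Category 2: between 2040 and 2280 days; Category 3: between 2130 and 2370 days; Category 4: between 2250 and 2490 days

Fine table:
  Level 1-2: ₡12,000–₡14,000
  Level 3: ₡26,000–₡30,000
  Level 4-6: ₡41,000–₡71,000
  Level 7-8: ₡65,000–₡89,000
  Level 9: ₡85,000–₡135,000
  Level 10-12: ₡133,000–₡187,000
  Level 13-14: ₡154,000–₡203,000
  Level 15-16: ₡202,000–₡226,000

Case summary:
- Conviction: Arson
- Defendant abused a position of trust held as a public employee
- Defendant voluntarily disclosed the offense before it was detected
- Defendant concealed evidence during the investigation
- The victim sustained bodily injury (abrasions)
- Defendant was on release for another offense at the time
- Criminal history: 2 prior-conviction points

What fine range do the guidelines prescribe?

Base offense level for arson: 3.
A1 applies: 3 + 2 = 5.
A2 applies (level before this adjustment is 5 < 11, so +1): 5 + 1 = 6.
A3 applies: 6 + 2 = 8.
A4 does not apply.
A5 applies: 8 + 2 = 10.
A6 applies: 10 − 1 = 9.
Final offense level: 9.
Level 9 falls in the 9 band.
Fine table: Level 9 → ₡85,000–₡135,000.

₡85,000–₡135,000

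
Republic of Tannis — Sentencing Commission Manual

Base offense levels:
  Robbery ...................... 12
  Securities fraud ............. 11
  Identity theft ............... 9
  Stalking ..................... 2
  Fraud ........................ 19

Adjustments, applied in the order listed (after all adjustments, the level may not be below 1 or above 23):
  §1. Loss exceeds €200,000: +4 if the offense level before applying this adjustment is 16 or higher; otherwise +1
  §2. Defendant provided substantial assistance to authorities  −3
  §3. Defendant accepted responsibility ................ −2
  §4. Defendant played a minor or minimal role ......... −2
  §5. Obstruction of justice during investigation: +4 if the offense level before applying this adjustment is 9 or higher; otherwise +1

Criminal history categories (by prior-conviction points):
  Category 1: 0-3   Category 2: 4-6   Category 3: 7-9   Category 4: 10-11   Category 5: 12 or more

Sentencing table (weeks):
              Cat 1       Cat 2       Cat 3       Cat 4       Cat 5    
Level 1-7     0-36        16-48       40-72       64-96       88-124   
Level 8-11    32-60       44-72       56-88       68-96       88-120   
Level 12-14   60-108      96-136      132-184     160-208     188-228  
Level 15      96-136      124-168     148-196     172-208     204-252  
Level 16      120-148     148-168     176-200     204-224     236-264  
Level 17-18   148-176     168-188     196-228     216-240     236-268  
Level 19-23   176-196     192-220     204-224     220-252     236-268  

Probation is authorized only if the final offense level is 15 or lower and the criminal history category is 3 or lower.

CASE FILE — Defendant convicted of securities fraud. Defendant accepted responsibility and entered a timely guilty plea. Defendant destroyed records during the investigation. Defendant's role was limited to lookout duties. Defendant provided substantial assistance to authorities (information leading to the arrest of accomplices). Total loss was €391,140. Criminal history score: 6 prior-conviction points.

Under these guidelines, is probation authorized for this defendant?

Yes

Base offense level for securities fraud: 11.
§1 applies (level before this adjustment is 11 < 16, so +1): 11 + 1 = 12.
§2 applies: 12 − 3 = 9.
§3 applies: 9 − 2 = 7.
§4 applies: 7 − 2 = 5.
§5 applies (level before this adjustment is 5 < 9, so +1): 5 + 1 = 6.
Final offense level: 6.
Criminal history: 6 prior points → Category 2 (4-6).
Level 6 falls in the 1-7 band.
Grid: Level 1-7 × Category 2 = 16-48 weeks.
Probation check: level 6 ≤ 15 and category 2 ≤ 3 → eligible.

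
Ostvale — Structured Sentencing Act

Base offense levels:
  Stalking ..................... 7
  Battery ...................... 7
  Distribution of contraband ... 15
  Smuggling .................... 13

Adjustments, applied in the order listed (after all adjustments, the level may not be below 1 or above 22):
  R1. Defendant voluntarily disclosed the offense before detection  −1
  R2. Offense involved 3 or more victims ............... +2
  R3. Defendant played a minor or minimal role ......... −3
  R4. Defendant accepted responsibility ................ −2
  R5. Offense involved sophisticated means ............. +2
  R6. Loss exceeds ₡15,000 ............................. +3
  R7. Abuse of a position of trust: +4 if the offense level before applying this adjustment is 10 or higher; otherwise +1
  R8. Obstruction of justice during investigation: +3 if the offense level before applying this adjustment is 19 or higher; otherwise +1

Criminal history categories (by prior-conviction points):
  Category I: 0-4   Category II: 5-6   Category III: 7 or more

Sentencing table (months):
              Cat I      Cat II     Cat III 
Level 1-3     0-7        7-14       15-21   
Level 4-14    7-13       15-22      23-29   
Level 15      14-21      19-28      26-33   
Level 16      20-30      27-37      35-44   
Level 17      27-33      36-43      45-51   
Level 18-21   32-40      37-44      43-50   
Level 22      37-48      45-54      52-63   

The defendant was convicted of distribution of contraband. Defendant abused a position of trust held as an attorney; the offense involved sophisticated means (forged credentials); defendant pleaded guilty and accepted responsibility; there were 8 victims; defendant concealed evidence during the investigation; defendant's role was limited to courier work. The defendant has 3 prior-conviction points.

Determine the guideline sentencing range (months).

32-40 months

Base offense level for distribution of contraband: 15.
R2 applies: 15 + 2 = 17.
R3 applies: 17 − 3 = 14.
R4 applies: 14 − 2 = 12.
R5 applies: 12 + 2 = 14.
R6 does not apply.
R7 applies (level before this adjustment is 14 ≥ 10, so +4): 14 + 4 = 18.
R8 applies (level before this adjustment is 18 < 19, so +1): 18 + 1 = 19.
Final offense level: 19.
Criminal history: 3 prior points → Category I (0-4).
Level 19 falls in the 18-21 band.
Grid: Level 18-21 × Category I = 32-40 months.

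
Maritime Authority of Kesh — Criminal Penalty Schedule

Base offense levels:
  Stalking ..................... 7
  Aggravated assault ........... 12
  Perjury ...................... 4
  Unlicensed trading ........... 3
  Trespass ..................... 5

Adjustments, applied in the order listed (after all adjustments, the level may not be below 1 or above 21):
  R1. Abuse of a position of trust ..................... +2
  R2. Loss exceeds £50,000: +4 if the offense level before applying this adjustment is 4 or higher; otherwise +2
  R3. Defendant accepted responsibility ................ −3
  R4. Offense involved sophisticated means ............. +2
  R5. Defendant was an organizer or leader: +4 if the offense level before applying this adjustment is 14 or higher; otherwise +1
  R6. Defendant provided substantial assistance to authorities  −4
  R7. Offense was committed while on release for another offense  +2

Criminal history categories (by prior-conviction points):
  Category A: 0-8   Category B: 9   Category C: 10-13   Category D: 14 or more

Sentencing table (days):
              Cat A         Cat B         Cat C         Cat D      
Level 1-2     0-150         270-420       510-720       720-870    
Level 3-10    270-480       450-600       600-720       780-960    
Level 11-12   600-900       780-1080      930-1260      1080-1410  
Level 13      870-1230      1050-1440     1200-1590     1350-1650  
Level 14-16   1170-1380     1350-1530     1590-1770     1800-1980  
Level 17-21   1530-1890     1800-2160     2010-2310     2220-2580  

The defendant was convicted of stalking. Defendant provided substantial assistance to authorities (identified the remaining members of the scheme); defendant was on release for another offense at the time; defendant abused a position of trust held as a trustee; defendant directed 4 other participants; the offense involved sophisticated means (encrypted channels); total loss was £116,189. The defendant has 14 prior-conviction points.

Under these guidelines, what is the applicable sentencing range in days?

Base offense level for stalking: 7.
R1 applies: 7 + 2 = 9.
R2 applies (level before this adjustment is 9 ≥ 4, so +4): 9 + 4 = 13.
R3 does not apply.
R4 applies: 13 + 2 = 15.
R5 applies (level before this adjustment is 15 ≥ 14, so +4): 15 + 4 = 19.
R6 applies: 19 − 4 = 15.
R7 applies: 15 + 2 = 17.
Final offense level: 17.
Criminal history: 14 prior points → Category D (14+).
Level 17 falls in the 17-21 band.
Grid: Level 17-21 × Category D = 2220-2580 days.

2220-2580 days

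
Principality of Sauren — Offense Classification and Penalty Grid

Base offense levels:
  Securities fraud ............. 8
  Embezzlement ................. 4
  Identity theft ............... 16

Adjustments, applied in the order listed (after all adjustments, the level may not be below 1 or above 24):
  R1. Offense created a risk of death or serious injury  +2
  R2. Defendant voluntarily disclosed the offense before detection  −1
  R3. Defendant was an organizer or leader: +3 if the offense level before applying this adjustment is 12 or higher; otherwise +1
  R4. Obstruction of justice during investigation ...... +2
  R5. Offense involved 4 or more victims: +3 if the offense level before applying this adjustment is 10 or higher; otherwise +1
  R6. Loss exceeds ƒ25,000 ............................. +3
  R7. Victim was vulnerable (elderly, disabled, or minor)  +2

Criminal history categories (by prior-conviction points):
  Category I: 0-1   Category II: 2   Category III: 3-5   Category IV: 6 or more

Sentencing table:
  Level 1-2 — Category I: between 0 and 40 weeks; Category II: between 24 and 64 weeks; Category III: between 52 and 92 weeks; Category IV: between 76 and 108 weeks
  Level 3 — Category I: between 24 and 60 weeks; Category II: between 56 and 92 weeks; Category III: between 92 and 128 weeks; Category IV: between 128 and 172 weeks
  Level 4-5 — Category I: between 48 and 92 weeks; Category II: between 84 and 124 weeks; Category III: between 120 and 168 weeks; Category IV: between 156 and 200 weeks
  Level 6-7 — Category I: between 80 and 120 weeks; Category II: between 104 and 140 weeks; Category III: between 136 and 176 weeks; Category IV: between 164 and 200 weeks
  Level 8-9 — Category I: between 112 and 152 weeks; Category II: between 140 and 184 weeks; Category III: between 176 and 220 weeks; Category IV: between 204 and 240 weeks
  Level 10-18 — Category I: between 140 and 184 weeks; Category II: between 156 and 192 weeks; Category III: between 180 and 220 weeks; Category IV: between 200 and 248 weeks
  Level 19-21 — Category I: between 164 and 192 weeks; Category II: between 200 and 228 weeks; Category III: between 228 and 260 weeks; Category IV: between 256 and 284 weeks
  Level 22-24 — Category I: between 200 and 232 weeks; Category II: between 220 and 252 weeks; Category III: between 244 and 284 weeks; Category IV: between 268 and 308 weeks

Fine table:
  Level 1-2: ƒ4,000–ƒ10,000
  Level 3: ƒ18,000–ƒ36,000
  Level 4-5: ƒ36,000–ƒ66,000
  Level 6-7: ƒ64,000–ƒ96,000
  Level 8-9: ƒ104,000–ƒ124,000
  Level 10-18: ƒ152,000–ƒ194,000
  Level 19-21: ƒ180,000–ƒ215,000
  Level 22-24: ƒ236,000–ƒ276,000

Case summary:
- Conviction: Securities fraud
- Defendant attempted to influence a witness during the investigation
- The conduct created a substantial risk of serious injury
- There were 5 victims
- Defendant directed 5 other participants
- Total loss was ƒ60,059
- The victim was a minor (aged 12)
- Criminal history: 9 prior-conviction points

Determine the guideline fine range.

ƒ180,000–ƒ215,000

Base offense level for securities fraud: 8.
R1 applies: 8 + 2 = 10.
R3 applies (level before this adjustment is 10 < 12, so +1): 10 + 1 = 11.
R4 applies: 11 + 2 = 13.
R5 applies (level before this adjustment is 13 ≥ 10, so +3): 13 + 3 = 16.
R6 applies: 16 + 3 = 19.
R7 applies: 19 + 2 = 21.
Final offense level: 21.
Level 21 falls in the 19-21 band.
Fine table: Level 19-21 → ƒ180,000–ƒ215,000.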